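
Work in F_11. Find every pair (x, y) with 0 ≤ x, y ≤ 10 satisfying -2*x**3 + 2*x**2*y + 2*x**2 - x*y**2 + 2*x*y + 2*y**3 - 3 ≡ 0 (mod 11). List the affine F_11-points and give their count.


Affine F_11-points: {(0, 6), (1, 5), (2, 0), (3, 6), (4, 0), (4, 6), (4, 7), (6, 0), (7, 1), (7, 3), (7, 5), (8, 2), (9, 5), (10, 8), (10, 9), (10, 10)}; count = 16.

For each of the 121 pairs (x, y) ∈ F_11², evaluate f(x, y) mod 11. Record the zeros.
  x = 0: [0↦8, 1↦10, 2↦2, 3↦7, 4↦4, 5↦5, 6↦0, 7↦1, 8↦9, 9↦3, 10↦6]  zeros at y ∈ {6}
  x = 1: [0↦8, 1↦2, 2↦6, 3↦10, 4↦4, 5↦0, 6↦10, 7↦2, 8↦10, 9↦2, 10↦1]  zeros at y ∈ {5}
  x = 2: [0↦0, 1↦1, 2↦10, 3↦6, 4↦1, 5↦7, 6↦3, 7↦1, 8↦2, 9↦7, 10↦6]  zeros at y ∈ {0}
  x = 3: [0↦5, 1↦6, 2↦2, 3↦5, 4↦5, 5↦3, 6↦0, 7↦8, 8↦6, 9↦6, 10↦9]  zeros at y ∈ {6}
  x = 4: [0↦0, 1↦5, 2↦3, 3↦6, 4↦4, 5↦9, 6↦0, 7↦0, 8↦10, 9↦9, 10↦9]  zeros at y ∈ {0, 6, 7}
  x = 5: [0↦6, 1↦8, 2↦1, 3↦8, 4↦8, 5↦2, 6↦2, 7↦9, 8↦2, 9↦4, 10↦5]  zeros at y ∈ ∅
  x = 6: [0↦0, 1↦3, 2↦6, 3↦10, 4↦5, 5↦3, 6↦5, 7↦1, 8↦3, 9↦1, 10↦7]  zeros at y ∈ {0}
  x = 7: [0↦3, 1↦0, 2↦6, 3↦0, 4↦5, 5↦0, 6↦8, 7↦8, 8↦1, 9↦10, 10↦3]  zeros at y ∈ {1, 3, 5}
  x = 8: [0↦3, 1↦9, 2↦0, 3↦10, 4↦7, 5↦3, 6↦10, 7↦7, 8↦6, 9↦8, 10↦3]  zeros at y ∈ {2}
  x = 9: [0↦10, 1↦7, 2↦9, 3↦6, 4↦10, 5↦0, 6↦10, 7↦8, 8↦6, 9↦5, 10↦6]  zeros at y ∈ {5}
  x = 10: [0↦1, 1↦4, 2↦10, 3↦9, 4↦2, 5↦1, 6↦7, 7↦10, 8↦0, 9↦0, 10↦0]  zeros at y ∈ {8, 9, 10}
Collecting zeros: affine points = {(0, 6), (1, 5), (2, 0), (3, 6), (4, 0), (4, 6), (4, 7), (6, 0), (7, 1), (7, 3), (7, 5), (8, 2), (9, 5), (10, 8), (10, 9), (10, 10)}.
Total count |C(F_11)_aff| = 16.


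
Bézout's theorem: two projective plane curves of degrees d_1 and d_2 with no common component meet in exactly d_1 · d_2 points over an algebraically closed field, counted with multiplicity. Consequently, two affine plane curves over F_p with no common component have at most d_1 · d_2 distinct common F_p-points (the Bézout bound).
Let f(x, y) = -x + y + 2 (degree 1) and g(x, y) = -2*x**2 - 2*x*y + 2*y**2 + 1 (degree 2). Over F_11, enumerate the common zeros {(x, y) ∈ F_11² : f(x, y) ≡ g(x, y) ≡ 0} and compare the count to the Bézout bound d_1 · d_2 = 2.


Common zeros: {(10, 8)}; count = 1; Bézout bound = 2.

deg(f) = 1, deg(g) = 2, so Bézout bound = 2.
Scan x ∈ F_11. For each x, list the y ∈ F_11 with f(x, y) ≡ 0 and those with g(x, y) ≡ 0 (mod 11); the common zeros in that column are the intersection.
  x = 0: f ≡ 0 at y ∈ {9}; g ≡ 0 at y ∈ {4, 7}; common: ∅.
  x = 1: f ≡ 0 at y ∈ {10}; g ≡ 0 at y ∈ {3, 9}; common: ∅.
  x = 2: f ≡ 0 at y ∈ {0}; g ≡ 0 at y ∈ ∅; common: ∅.
  x = 3: f ≡ 0 at y ∈ {1}; g ≡ 0 at y ∈ ∅; common: ∅.
  x = 4: f ≡ 0 at y ∈ {2}; g ≡ 0 at y ∈ {7, 8}; common: ∅.
  x = 5: f ≡ 0 at y ∈ {3}; g ≡ 0 at y ∈ ∅; common: ∅.
  x = 6: f ≡ 0 at y ∈ {4}; g ≡ 0 at y ∈ ∅; common: ∅.
  x = 7: f ≡ 0 at y ∈ {5}; g ≡ 0 at y ∈ {3, 4}; common: ∅.
  x = 8: f ≡ 0 at y ∈ {6}; g ≡ 0 at y ∈ ∅; common: ∅.
  x = 9: f ≡ 0 at y ∈ {7}; g ≡ 0 at y ∈ ∅; common: ∅.
  x = 10: f ≡ 0 at y ∈ {8}; g ≡ 0 at y ∈ {2, 8}; common: {8}.
Collecting: common zeros = {(10, 8)}, so the count is 1.
Comparison with the Bézout bound: 1 ≤ 2 = deg(f)·deg(g), as expected for curves with no common component (the affine F_11-count falls short of the bound because intersections may lie at infinity, over extension fields, or carry multiplicity).


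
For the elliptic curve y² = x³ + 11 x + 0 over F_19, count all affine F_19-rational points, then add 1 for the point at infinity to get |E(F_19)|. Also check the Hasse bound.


Affine points = {(0, 0), (2, 7), (2, 12), (5, 3), (5, 16), (6, 4), (6, 15), (8, 7), (8, 12), (9, 7), (9, 12), (12, 6), (12, 13), (15, 5), (15, 14), (16, 4), (16, 15), (18, 8), (18, 11)}; affine count = 19; |E(F_19)| = 20.

Discriminant check: Δ ∝ 4a³ + 27b² = 4·11³ + 27·0² = 4·1331 + 27·0 ≡ 4 (mod 19). Nonzero ⇒ E is nonsingular.
For each x ∈ F_19, compute rhs = x³ + 11·x + 0 mod 19, then count y ∈ F_19 with y² ≡ rhs.
  x = 0: rhs = 0, matching y values: 0 (1 points).
  x = 1: rhs = 12, matching y values: none (0 points).
  x = 2: rhs = 11, matching y values: 7, 12 (2 points).
  x = 3: rhs = 3, matching y values: none (0 points).
  x = 4: rhs = 13, matching y values: none (0 points).
  x = 5: rhs = 9, matching y values: 3, 16 (2 points).
  x = 6: rhs = 16, matching y values: 4, 15 (2 points).
  x = 7: rhs = 2, matching y values: none (0 points).
  x = 8: rhs = 11, matching y values: 7, 12 (2 points).
  x = 9: rhs = 11, matching y values: 7, 12 (2 points).
  x = 10: rhs = 8, matching y values: none (0 points).
  x = 11: rhs = 8, matching y values: none (0 points).
  x = 12: rhs = 17, matching y values: 6, 13 (2 points).
  x = 13: rhs = 3, matching y values: none (0 points).
  x = 14: rhs = 10, matching y values: none (0 points).
  x = 15: rhs = 6, matching y values: 5, 14 (2 points).
  x = 16: rhs = 16, matching y values: 4, 15 (2 points).
  x = 17: rhs = 8, matching y values: none (0 points).
  x = 18: rhs = 7, matching y values: 8, 11 (2 points).
Total affine count: 19.
Full point count |E(F_19)| = 19 + 1 = 20.
Hasse bound: |20 − (19+1)| = |0| = 0 ≤ 2√19 ≈ 8.7178 ✓.


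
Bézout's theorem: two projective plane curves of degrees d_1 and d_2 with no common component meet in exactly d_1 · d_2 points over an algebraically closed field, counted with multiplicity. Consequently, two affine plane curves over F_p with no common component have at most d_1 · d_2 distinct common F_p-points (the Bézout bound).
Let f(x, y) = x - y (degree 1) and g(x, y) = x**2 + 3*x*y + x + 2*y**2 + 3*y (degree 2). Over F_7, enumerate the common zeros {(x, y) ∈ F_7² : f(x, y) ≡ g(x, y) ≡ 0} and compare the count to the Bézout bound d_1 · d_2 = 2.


Common zeros: {(0, 0), (4, 4)}; count = 2; Bézout bound = 2.

deg(f) = 1, deg(g) = 2, so Bézout bound = 2.
Scan x ∈ F_7. For each x, list the y ∈ F_7 with f(x, y) ≡ 0 and those with g(x, y) ≡ 0 (mod 7); the common zeros in that column are the intersection.
  x = 0: f ≡ 0 at y ∈ {0}; g ≡ 0 at y ∈ {0, 2}; common: {0}.
  x = 1: f ≡ 0 at y ∈ {1}; g ≡ 0 at y ∈ ∅; common: ∅.
  x = 2: f ≡ 0 at y ∈ {2}; g ≡ 0 at y ∈ ∅; common: ∅.
  x = 3: f ≡ 0 at y ∈ {3}; g ≡ 0 at y ∈ ∅; common: ∅.
  x = 4: f ≡ 0 at y ∈ {4}; g ≡ 0 at y ∈ {4, 6}; common: {4}.
  x = 5: f ≡ 0 at y ∈ {5}; g ≡ 0 at y ∈ {6}; common: ∅.
  x = 6: f ≡ 0 at y ∈ {6}; g ≡ 0 at y ∈ {0}; common: ∅.
Collecting: common zeros = {(0, 0), (4, 4)}, so the count is 2.
Comparison with the Bézout bound: 2 ≤ 2 = deg(f)·deg(g), as expected for curves with no common component (the bound is attained).


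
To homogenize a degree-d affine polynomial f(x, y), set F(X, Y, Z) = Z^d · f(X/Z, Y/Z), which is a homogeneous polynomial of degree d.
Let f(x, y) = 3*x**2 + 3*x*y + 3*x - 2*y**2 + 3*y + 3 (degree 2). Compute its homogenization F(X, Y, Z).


F(X, Y, Z) = 3*X**2 + 3*X*Y + 3*X*Z - 2*Y**2 + 3*Y*Z + 3*Z**2

deg(f) = 2.
Substitute x = X/Z, y = Y/Z into f, then multiply by Z^2.
  monomial 3·x^2·y^0 ↦ 3·X^2·Y^0·Z^0.
  monomial 3·x^1·y^1 ↦ 3·X^1·Y^1·Z^0.
  monomial 3·x^1·y^0 ↦ 3·X^1·Y^0·Z^1.
  monomial -2·x^0·y^2 ↦ -2·X^0·Y^2·Z^0.
  monomial 3·x^0·y^1 ↦ 3·X^0·Y^1·Z^1.
  monomial 3·x^0·y^0 ↦ 3·X^0·Y^0·Z^2.
Collecting: F(X, Y, Z) = 3*X**2 + 3*X*Y + 3*X*Z - 2*Y**2 + 3*Y*Z + 3*Z**2.


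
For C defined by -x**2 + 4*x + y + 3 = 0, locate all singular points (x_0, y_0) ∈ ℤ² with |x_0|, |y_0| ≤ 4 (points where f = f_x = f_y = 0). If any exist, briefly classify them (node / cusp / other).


No singular points in the scanned grid; C is smooth there.

Compute partial derivatives:
  f_x = 4 - 2*x.
  f_y = 1.
f_y = 1 is a nonzero constant, so f_y never vanishes: no point (x, y) can satisfy f = f_x = f_y = 0. In particular no (x, y) ∈ {−4, ..., 4}² is singular; the curve is smooth.


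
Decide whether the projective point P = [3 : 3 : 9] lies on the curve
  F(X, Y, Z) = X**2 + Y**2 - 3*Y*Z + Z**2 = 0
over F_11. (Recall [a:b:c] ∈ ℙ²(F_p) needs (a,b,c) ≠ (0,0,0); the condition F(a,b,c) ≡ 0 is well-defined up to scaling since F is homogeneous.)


F(3,3,9) ≡ 7 (mod 11); P is NOT on the curve.

Evaluate F(3, 3, 9) term-by-term (mod 11).
  X**2 ↦ 1·9·1·1 = 9
  Y**2 ↦ 1·1·9·1 = 9
  -3*Y*Z ↦ -3·1·3·9 = -81
  Z**2 ↦ 1·1·1·81 = 81
Sum: F(3, 3, 9) = (9) + (9) + (-81) + (81) = 18.
Reducing mod 11: 18 ≡ 7 (mod 11).
Since F(a, b, c) ≡ 7 ≠ 0 (mod 11), P does NOT lie on the curve.


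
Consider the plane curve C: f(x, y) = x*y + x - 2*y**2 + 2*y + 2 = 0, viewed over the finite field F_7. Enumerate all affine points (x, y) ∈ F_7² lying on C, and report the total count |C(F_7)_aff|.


Affine F_7-points: {(3, 2), (3, 4), (4, 5), (5, 0), (6, 1), (6, 3)}; count = 6.

For each of the 49 pairs (x, y) ∈ F_7², evaluate f(x, y) mod 7. Record the zeros.
  x = 0: [0↦2, 1↦2, 2↦5, 3↦4, 4↦6, 5↦4, 6↦5]  zeros at y ∈ ∅
  x = 1: [0↦3, 1↦4, 2↦1, 3↦1, 4↦4, 5↦3, 6↦5]  zeros at y ∈ ∅
  x = 2: [0↦4, 1↦6, 2↦4, 3↦5, 4↦2, 5↦2, 6↦5]  zeros at y ∈ ∅
  x = 3: [0↦5, 1↦1, 2↦0, 3↦2, 4↦0, 5↦1, 6↦5]  zeros at y ∈ {2, 4}
  x = 4: [0↦6, 1↦3, 2↦3, 3↦6, 4↦5, 5↦0, 6↦5]  zeros at y ∈ {5}
  x = 5: [0↦0, 1↦5, 2↦6, 3↦3, 4↦3, 5↦6, 6↦5]  zeros at y ∈ {0}
  x = 6: [0↦1, 1↦0, 2↦2, 3↦0, 4↦1, 5↦5, 6↦5]  zeros at y ∈ {1, 3}
Collecting zeros: affine points = {(3, 2), (3, 4), (4, 5), (5, 0), (6, 1), (6, 3)}.
Total count |C(F_7)_aff| = 6.


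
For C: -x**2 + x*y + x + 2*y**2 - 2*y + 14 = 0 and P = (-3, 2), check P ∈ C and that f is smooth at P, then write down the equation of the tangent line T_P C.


Tangent line at P: 9*x + 3*y + 21 = 0.

Step 1: f(-3, 2) = 0, so P lies on C.
Step 2: partial derivatives
  f_x(x, y) = -2*x + y + 1, f_y(x, y) = x + 4*y - 2.
  f_x(P) = 9, f_y(P) = 3 (gradient nonzero, so P is smooth).
Step 3: tangent line at P: 9·(x − -3) + 3·(y − 2) = 0.
Expanding: 9*x + 3*y + 21 = 0.


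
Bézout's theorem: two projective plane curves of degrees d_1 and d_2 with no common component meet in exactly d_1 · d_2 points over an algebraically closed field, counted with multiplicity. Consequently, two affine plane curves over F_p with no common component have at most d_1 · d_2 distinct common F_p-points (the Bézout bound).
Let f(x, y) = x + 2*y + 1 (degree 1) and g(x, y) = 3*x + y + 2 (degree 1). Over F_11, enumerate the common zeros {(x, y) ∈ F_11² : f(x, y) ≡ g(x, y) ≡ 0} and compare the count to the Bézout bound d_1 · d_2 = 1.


Common zeros: {(6, 2)}; count = 1; Bézout bound = 1.

deg(f) = 1, deg(g) = 1, so Bézout bound = 1.
Scan x ∈ F_11. For each x, list the y ∈ F_11 with f(x, y) ≡ 0 and those with g(x, y) ≡ 0 (mod 11); the common zeros in that column are the intersection.
  x = 0: f ≡ 0 at y ∈ {5}; g ≡ 0 at y ∈ {9}; common: ∅.
  x = 1: f ≡ 0 at y ∈ {10}; g ≡ 0 at y ∈ {6}; common: ∅.
  x = 2: f ≡ 0 at y ∈ {4}; g ≡ 0 at y ∈ {3}; common: ∅.
  x = 3: f ≡ 0 at y ∈ {9}; g ≡ 0 at y ∈ {0}; common: ∅.
  x = 4: f ≡ 0 at y ∈ {3}; g ≡ 0 at y ∈ {8}; common: ∅.
  x = 5: f ≡ 0 at y ∈ {8}; g ≡ 0 at y ∈ {5}; common: ∅.
  x = 6: f ≡ 0 at y ∈ {2}; g ≡ 0 at y ∈ {2}; common: {2}.
  x = 7: f ≡ 0 at y ∈ {7}; g ≡ 0 at y ∈ {10}; common: ∅.
  x = 8: f ≡ 0 at y ∈ {1}; g ≡ 0 at y ∈ {7}; common: ∅.
  x = 9: f ≡ 0 at y ∈ {6}; g ≡ 0 at y ∈ {4}; common: ∅.
  x = 10: f ≡ 0 at y ∈ {0}; g ≡ 0 at y ∈ {1}; common: ∅.
Collecting: common zeros = {(6, 2)}, so the count is 1.
Comparison with the Bézout bound: 1 ≤ 1 = deg(f)·deg(g), as expected for curves with no common component (the bound is attained).


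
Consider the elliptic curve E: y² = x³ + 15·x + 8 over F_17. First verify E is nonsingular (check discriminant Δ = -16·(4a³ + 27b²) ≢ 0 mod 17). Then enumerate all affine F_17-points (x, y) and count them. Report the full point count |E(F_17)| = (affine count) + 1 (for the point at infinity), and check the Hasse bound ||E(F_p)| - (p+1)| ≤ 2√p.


Affine points = {(0, 5), (0, 12), (4, 8), (4, 9), (5, 2), (5, 15), (6, 5), (6, 12), (10, 6), (10, 11), (11, 5), (11, 12), (14, 2), (14, 15), (15, 2), (15, 15), (16, 3), (16, 14)}; affine count = 18; |E(F_17)| = 19.

Discriminant check: Δ ∝ 4a³ + 27b² = 4·15³ + 27·8² = 4·3375 + 27·64 ≡ 13 (mod 17). Nonzero ⇒ E is nonsingular.
For each x ∈ F_17, compute rhs = x³ + 15·x + 8 mod 17, then count y ∈ F_17 with y² ≡ rhs.
  x = 0: rhs = 8, matching y values: 5, 12 (2 points).
  x = 1: rhs = 7, matching y values: none (0 points).
  x = 2: rhs = 12, matching y values: none (0 points).
  x = 3: rhs = 12, matching y values: none (0 points).
  x = 4: rhs = 13, matching y values: 8, 9 (2 points).
  x = 5: rhs = 4, matching y values: 2, 15 (2 points).
  x = 6: rhs = 8, matching y values: 5, 12 (2 points).
  x = 7: rhs = 14, matching y values: none (0 points).
  x = 8: rhs = 11, matching y values: none (0 points).
  x = 9: rhs = 5, matching y values: none (0 points).
  x = 10: rhs = 2, matching y values: 6, 11 (2 points).
  x = 11: rhs = 8, matching y values: 5, 12 (2 points).
  x = 12: rhs = 12, matching y values: none (0 points).
  x = 13: rhs = 3, matching y values: none (0 points).
  x = 14: rhs = 4, matching y values: 2, 15 (2 points).
  x = 15: rhs = 4, matching y values: 2, 15 (2 points).
  x = 16: rhs = 9, matching y values: 3, 14 (2 points).
Total affine count: 18.
Full point count |E(F_17)| = 18 + 1 = 19.
Hasse bound: |19 − (17+1)| = |1| = 1 ≤ 2√17 ≈ 8.2462 ✓.


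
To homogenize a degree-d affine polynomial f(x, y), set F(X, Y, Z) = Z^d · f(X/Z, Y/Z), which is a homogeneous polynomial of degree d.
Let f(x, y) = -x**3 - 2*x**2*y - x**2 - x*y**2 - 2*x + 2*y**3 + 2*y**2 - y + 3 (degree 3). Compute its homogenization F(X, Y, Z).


F(X, Y, Z) = -X**3 - 2*X**2*Y - X**2*Z - X*Y**2 - 2*X*Z**2 + 2*Y**3 + 2*Y**2*Z - Y*Z**2 + 3*Z**3

deg(f) = 3.
Substitute x = X/Z, y = Y/Z into f, then multiply by Z^3.
  monomial -1·x^3·y^0 ↦ -1·X^3·Y^0·Z^0.
  monomial -2·x^2·y^1 ↦ -2·X^2·Y^1·Z^0.
  monomial -1·x^2·y^0 ↦ -1·X^2·Y^0·Z^1.
  monomial -1·x^1·y^2 ↦ -1·X^1·Y^2·Z^0.
  monomial -2·x^1·y^0 ↦ -2·X^1·Y^0·Z^2.
  monomial 2·x^0·y^3 ↦ 2·X^0·Y^3·Z^0.
  monomial 2·x^0·y^2 ↦ 2·X^0·Y^2·Z^1.
  monomial -1·x^0·y^1 ↦ -1·X^0·Y^1·Z^2.
  monomial 3·x^0·y^0 ↦ 3·X^0·Y^0·Z^3.
Collecting: F(X, Y, Z) = -X**3 - 2*X**2*Y - X**2*Z - X*Y**2 - 2*X*Z**2 + 2*Y**3 + 2*Y**2*Z - Y*Z**2 + 3*Z**3.


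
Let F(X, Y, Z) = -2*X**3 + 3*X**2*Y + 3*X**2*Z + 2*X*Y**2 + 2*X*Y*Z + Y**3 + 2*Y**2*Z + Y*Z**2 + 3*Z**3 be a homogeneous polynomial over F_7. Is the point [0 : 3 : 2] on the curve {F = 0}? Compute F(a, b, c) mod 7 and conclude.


F(0,3,2) ≡ 1 (mod 7); P is NOT on the curve.

Evaluate F(0, 3, 2) term-by-term (mod 7).
  -2*X**3 ↦ -2·0·1·1 = 0
  3*X**2*Y ↦ 3·0·3·1 = 0
  3*X**2*Z ↦ 3·0·1·2 = 0
  2*X*Y**2 ↦ 2·0·9·1 = 0
  2*X*Y*Z ↦ 2·0·3·2 = 0
  Y**3 ↦ 1·1·27·1 = 27
  2*Y**2*Z ↦ 2·1·9·2 = 36
  Y*Z**2 ↦ 1·1·3·4 = 12
  3*Z**3 ↦ 3·1·1·8 = 24
Sum: F(0, 3, 2) = (0) + (0) + (0) + (0) + (0) + (27) + (36) + (12) + (24) = 99.
Reducing mod 7: 99 ≡ 1 (mod 7).
Since F(a, b, c) ≡ 1 ≠ 0 (mod 7), P does NOT lie on the curve.


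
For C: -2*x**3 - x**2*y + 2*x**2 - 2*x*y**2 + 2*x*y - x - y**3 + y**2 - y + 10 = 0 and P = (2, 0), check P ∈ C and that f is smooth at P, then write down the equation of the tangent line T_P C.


Tangent line at P: -17*x - y + 34 = 0.

Step 1: f(2, 0) = 0, so P lies on C.
Step 2: partial derivatives
  f_x(x, y) = -6*x**2 - 2*x*y + 4*x - 2*y**2 + 2*y - 1, f_y(x, y) = -x**2 - 4*x*y + 2*x - 3*y**2 + 2*y - 1.
  f_x(P) = -17, f_y(P) = -1 (gradient nonzero, so P is smooth).
Step 3: tangent line at P: -17·(x − 2) + -1·(y − 0) = 0.
Expanding: -17*x - y + 34 = 0.


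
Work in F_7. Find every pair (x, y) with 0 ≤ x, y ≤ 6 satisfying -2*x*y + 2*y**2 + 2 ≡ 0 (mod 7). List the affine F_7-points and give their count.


Affine F_7-points: {(1, 3), (1, 5), (2, 1), (5, 6), (6, 2), (6, 4)}; count = 6.

For each of the 49 pairs (x, y) ∈ F_7², evaluate f(x, y) mod 7. Record the zeros.
  x = 0: [0↦2, 1↦4, 2↦3, 3↦6, 4↦6, 5↦3, 6↦4]  zeros at y ∈ ∅
  x = 1: [0↦2, 1↦2, 2↦6, 3↦0, 4↦5, 5↦0, 6↦6]  zeros at y ∈ {3, 5}
  x = 2: [0↦2, 1↦0, 2↦2, 3↦1, 4↦4, 5↦4, 6↦1]  zeros at y ∈ {1}
  x = 3: [0↦2, 1↦5, 2↦5, 3↦2, 4↦3, 5↦1, 6↦3]  zeros at y ∈ ∅
  x = 4: [0↦2, 1↦3, 2↦1, 3↦3, 4↦2, 5↦5, 6↦5]  zeros at y ∈ ∅
  x = 5: [0↦2, 1↦1, 2↦4, 3↦4, 4↦1, 5↦2, 6↦0]  zeros at y ∈ {6}
  x = 6: [0↦2, 1↦6, 2↦0, 3↦5, 4↦0, 5↦6, 6↦2]  zeros at y ∈ {2, 4}
Collecting zeros: affine points = {(1, 3), (1, 5), (2, 1), (5, 6), (6, 2), (6, 4)}.
Total count |C(F_7)_aff| = 6.


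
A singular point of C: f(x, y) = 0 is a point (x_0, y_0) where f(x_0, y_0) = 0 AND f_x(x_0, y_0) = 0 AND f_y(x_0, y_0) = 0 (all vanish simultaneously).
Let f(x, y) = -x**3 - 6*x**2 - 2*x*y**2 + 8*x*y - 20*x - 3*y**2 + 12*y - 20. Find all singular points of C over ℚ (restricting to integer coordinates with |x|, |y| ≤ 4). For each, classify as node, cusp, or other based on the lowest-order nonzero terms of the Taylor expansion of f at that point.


Singular points: {(-2, 2)}; classification: cusp.

Compute partial derivatives:
  f_x = -3*x**2 - 12*x - 2*y**2 + 8*y - 20.
  f_y = -4*x*y + 8*x - 6*y + 12.
Scan x_0 ∈ {−4, ..., 4}. For each x_0, f_y(x_0, y) is a polynomial in y; find its integer roots y ∈ {−4, ..., 4}, then test f_x and f at those candidates.
  x = -4: f_y(-4, y) = 10*y - 20; vanishes at y ∈ {2}. (-4, 2): f_x = -12 ≠ 0.
  x = -3: f_y(-3, y) = 6*y - 12; vanishes at y ∈ {2}. (-3, 2): f_x = -3 ≠ 0.
  x = -2: f_y(-2, y) = 2*y - 4; vanishes at y ∈ {2}. (-2, 2): f_x = 0, f = 0 — SINGULAR.
  x = -1: f_y(-1, y) = 4 - 2*y; vanishes at y ∈ {2}. (-1, 2): f_x = -3 ≠ 0.
  x = 0: f_y(0, y) = 12 - 6*y; vanishes at y ∈ {2}. (0, 2): f_x = -12 ≠ 0.
  x = 1: f_y(1, y) = 20 - 10*y; vanishes at y ∈ {2}. (1, 2): f_x = -27 ≠ 0.
  x = 2: f_y(2, y) = 28 - 14*y; vanishes at y ∈ {2}. (2, 2): f_x = -48 ≠ 0.
  x = 3: f_y(3, y) = 36 - 18*y; vanishes at y ∈ {2}. (3, 2): f_x = -75 ≠ 0.
  x = 4: f_y(4, y) = 44 - 22*y; vanishes at y ∈ {2}. (4, 2): f_x = -108 ≠ 0.
Only singular point on the grid: (-2, 2).
Classify: substitute x = -2 + u, y = 2 + v and expand: f = -u**3 - 2*u*v**2 + v**2.
No constant or linear terms (consistent with a singular point). Quadratic part: v**2. Cubic part: -u**3 - 2*u*v**2.
The quadratic part v**2 is a perfect square, so there is a single (double) tangent line v = 0, i.e. y = 2. Restricting the cubic part to that line (v = 0) leaves -u**3 ≠ 0, so f is not divisible by v and the branch is v² ≈ u**3 to lowest order — this is a cusp.
Classification: cusp.


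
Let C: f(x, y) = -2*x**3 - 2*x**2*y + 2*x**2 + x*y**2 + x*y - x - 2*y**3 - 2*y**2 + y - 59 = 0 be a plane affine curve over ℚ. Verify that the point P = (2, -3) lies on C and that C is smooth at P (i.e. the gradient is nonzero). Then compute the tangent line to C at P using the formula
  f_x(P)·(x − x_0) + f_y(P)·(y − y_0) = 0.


Tangent line at P: 13*x - 59*y - 203 = 0.

Step 1: f(2, -3) = 0, so P lies on C.
Step 2: partial derivatives
  f_x(x, y) = -6*x**2 - 4*x*y + 4*x + y**2 + y - 1, f_y(x, y) = -2*x**2 + 2*x*y + x - 6*y**2 - 4*y + 1.
  f_x(P) = 13, f_y(P) = -59 (gradient nonzero, so P is smooth).
Step 3: tangent line at P: 13·(x − 2) + -59·(y − -3) = 0.
Expanding: 13*x - 59*y - 203 = 0.


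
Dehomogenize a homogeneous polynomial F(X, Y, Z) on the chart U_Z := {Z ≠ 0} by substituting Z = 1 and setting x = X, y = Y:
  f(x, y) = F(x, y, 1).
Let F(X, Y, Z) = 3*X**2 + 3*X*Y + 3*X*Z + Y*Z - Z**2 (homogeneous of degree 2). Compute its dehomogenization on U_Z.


f(x, y) = 3*x**2 + 3*x*y + 3*x + y - 1

On U_Z we set Z = 1. Each monomial c·X^i·Y^j·Z^k in F becomes c·x^i·y^j·1^k = c·x^i·y^j.
Substituting Z = 1: F(X, Y, 1) = 3*x**2 + 3*x*y + 3*x + y - 1.
Note: deg(f) ≤ deg(F) = 2; strict inequality happens when F is divisible by Z (lost terms).


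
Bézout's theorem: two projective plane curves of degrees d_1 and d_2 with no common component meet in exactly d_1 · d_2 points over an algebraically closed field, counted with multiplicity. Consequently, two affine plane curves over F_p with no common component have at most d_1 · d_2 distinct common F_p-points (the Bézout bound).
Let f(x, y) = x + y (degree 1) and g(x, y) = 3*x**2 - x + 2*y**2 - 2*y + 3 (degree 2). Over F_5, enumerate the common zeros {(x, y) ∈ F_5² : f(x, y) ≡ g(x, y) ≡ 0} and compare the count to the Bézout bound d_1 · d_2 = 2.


Common zeros: {(2, 3)}; count = 1; Bézout bound = 2.

deg(f) = 1, deg(g) = 2, so Bézout bound = 2.
Scan x ∈ F_5. For each x, list the y ∈ F_5 with f(x, y) ≡ 0 and those with g(x, y) ≡ 0 (mod 5); the common zeros in that column are the intersection.
  x = 0: f ≡ 0 at y ∈ {0}; g ≡ 0 at y ∈ {3}; common: ∅.
  x = 1: f ≡ 0 at y ∈ {4}; g ≡ 0 at y ∈ {0, 1}; common: ∅.
  x = 2: f ≡ 0 at y ∈ {3}; g ≡ 0 at y ∈ {3}; common: {3}.
  x = 3: f ≡ 0 at y ∈ {2}; g ≡ 0 at y ∈ ∅; common: ∅.
  x = 4: f ≡ 0 at y ∈ {1}; g ≡ 0 at y ∈ ∅; common: ∅.
Collecting: common zeros = {(2, 3)}, so the count is 1.
Comparison with the Bézout bound: 1 ≤ 2 = deg(f)·deg(g), as expected for curves with no common component (the affine F_5-count falls short of the bound because intersections may lie at infinity, over extension fields, or carry multiplicity).


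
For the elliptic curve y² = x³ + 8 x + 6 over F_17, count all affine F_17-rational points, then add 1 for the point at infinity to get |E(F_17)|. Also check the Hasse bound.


Affine points = {(1, 7), (1, 10), (2, 8), (2, 9), (4, 0), (5, 1), (5, 16), (6, 7), (6, 10), (8, 2), (8, 15), (9, 5), (9, 12), (10, 7), (10, 10), (15, 4), (15, 13)}; affine count = 17; |E(F_17)| = 18.

Discriminant check: Δ ∝ 4a³ + 27b² = 4·8³ + 27·6² = 4·512 + 27·36 ≡ 11 (mod 17). Nonzero ⇒ E is nonsingular.
For each x ∈ F_17, compute rhs = x³ + 8·x + 6 mod 17, then count y ∈ F_17 with y² ≡ rhs.
  x = 0: rhs = 6, matching y values: none (0 points).
  x = 1: rhs = 15, matching y values: 7, 10 (2 points).
  x = 2: rhs = 13, matching y values: 8, 9 (2 points).
  x = 3: rhs = 6, matching y values: none (0 points).
  x = 4: rhs = 0, matching y values: 0 (1 points).
  x = 5: rhs = 1, matching y values: 1, 16 (2 points).
  x = 6: rhs = 15, matching y values: 7, 10 (2 points).
  x = 7: rhs = 14, matching y values: none (0 points).
  x = 8: rhs = 4, matching y values: 2, 15 (2 points).
  x = 9: rhs = 8, matching y values: 5, 12 (2 points).
  x = 10: rhs = 15, matching y values: 7, 10 (2 points).
  x = 11: rhs = 14, matching y values: none (0 points).
  x = 12: rhs = 11, matching y values: none (0 points).
  x = 13: rhs = 12, matching y values: none (0 points).
  x = 14: rhs = 6, matching y values: none (0 points).
  x = 15: rhs = 16, matching y values: 4, 13 (2 points).
  x = 16: rhs = 14, matching y values: none (0 points).
Total affine count: 17.
Full point count |E(F_17)| = 17 + 1 = 18.
Hasse bound: |18 − (17+1)| = |0| = 0 ≤ 2√17 ≈ 8.2462 ✓.


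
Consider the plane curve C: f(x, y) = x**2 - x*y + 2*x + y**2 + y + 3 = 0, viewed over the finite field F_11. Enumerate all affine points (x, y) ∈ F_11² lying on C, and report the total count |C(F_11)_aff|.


Affine F_11-points: {(0, 5), (1, 4), (1, 7), (2, 0), (2, 1), (3, 5), (3, 8), (4, 7), (7, 0), (7, 6), (8, 1), (8, 6)}; count = 12.

For each of the 121 pairs (x, y) ∈ F_11², evaluate f(x, y) mod 11. Record the zeros.
  x = 0: [0↦3, 1↦5, 2↦9, 3↦4, 4↦1, 5↦0, 6↦1, 7↦4, 8↦9, 9↦5, 10↦3]  zeros at y ∈ {5}
  x = 1: [0↦6, 1↦7, 2↦10, 3↦4, 4↦0, 5↦9, 6↦9, 7↦0, 8↦4, 9↦10, 10↦7]  zeros at y ∈ {4, 7}
  x = 2: [0↦0, 1↦0, 2↦2, 3↦6, 4↦1, 5↦9, 6↦8, 7↦9, 8↦1, 9↦6, 10↦2]  zeros at y ∈ {0, 1}
  x = 3: [0↦7, 1↦6, 2↦7, 3↦10, 4↦4, 5↦0, 6↦9, 7↦9, 8↦0, 9↦4, 10↦10]  zeros at y ∈ {5, 8}
  x = 4: [0↦5, 1↦3, 2↦3, 3↦5, 4↦9, 5↦4, 6↦1, 7↦0, 8↦1, 9↦4, 10↦9]  zeros at y ∈ {7}
  x = 5: [0↦5, 1↦2, 2↦1, 3↦2, 4↦5, 5↦10, 6↦6, 7↦4, 8↦4, 9↦6, 10↦10]  zeros at y ∈ ∅
  x = 6: [0↦7, 1↦3, 2↦1, 3↦1, 4↦3, 5↦7, 6↦2, 7↦10, 8↦9, 9↦10, 10↦2]  zeros at y ∈ ∅
  x = 7: [0↦0, 1↦6, 2↦3, 3↦2, 4↦3, 5↦6, 6↦0, 7↦7, 8↦5, 9↦5, 10↦7]  zeros at y ∈ {0, 6}
  x = 8: [0↦6, 1↦0, 2↦7, 3↦5, 4↦5, 5↦7, 6↦0, 7↦6, 8↦3, 9↦2, 10↦3]  zeros at y ∈ {1, 6}
  x = 9: [0↦3, 1↦7, 2↦2, 3↦10, 4↦9, 5↦10, 6↦2, 7↦7, 8↦3, 9↦1, 10↦1]  zeros at y ∈ ∅
  x = 10: [0↦2, 1↦5, 2↦10, 3↦6, 4↦4, 5↦4, 6↦6, 7↦10, 8↦5, 9↦2, 10↦1]  zeros at y ∈ ∅
Collecting zeros: affine points = {(0, 5), (1, 4), (1, 7), (2, 0), (2, 1), (3, 5), (3, 8), (4, 7), (7, 0), (7, 6), (8, 1), (8, 6)}.
Total count |C(F_11)_aff| = 12.


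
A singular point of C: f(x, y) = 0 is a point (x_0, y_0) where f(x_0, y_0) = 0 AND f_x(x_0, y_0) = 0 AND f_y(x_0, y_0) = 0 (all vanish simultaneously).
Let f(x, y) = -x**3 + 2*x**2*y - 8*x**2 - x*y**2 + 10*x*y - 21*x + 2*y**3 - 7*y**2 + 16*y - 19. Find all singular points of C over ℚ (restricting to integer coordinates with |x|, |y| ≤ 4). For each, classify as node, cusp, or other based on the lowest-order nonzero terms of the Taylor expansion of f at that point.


Singular points: {(-2, 1)}; classification: cusp.

Compute partial derivatives:
  f_x = -3*x**2 + 4*x*y - 16*x - y**2 + 10*y - 21.
  f_y = 2*x**2 - 2*x*y + 10*x + 6*y**2 - 14*y + 16.
Scan x_0 ∈ {−4, ..., 4}. For each x_0, f_y(x_0, y) is a polynomial in y; find its integer roots y ∈ {−4, ..., 4}, then test f_x and f at those candidates.
  x = -4: f_y(-4, y) = 6*y**2 - 6*y + 8; no integer root y with |y| ≤ 4.
  x = -3: f_y(-3, y) = 6*y**2 - 8*y + 4; no integer root y with |y| ≤ 4.
  x = -2: f_y(-2, y) = 6*y**2 - 10*y + 4; vanishes at y ∈ {1}. (-2, 1): f_x = 0, f = 0 — SINGULAR.
  x = -1: f_y(-1, y) = 6*y**2 - 12*y + 8; no integer root y with |y| ≤ 4.
  x = 0: f_y(0, y) = 6*y**2 - 14*y + 16; no integer root y with |y| ≤ 4.
  x = 1: f_y(1, y) = 6*y**2 - 16*y + 28; no integer root y with |y| ≤ 4.
  x = 2: f_y(2, y) = 6*y**2 - 18*y + 44; no integer root y with |y| ≤ 4.
  x = 3: f_y(3, y) = 6*y**2 - 20*y + 64; no integer root y with |y| ≤ 4.
  x = 4: f_y(4, y) = 6*y**2 - 22*y + 88; no integer root y with |y| ≤ 4.
Only singular point on the grid: (-2, 1).
Classify: substitute x = -2 + u, y = 1 + v and expand: f = -u**3 + 2*u**2*v - u*v**2 + 2*v**3 + v**2.
No constant or linear terms (consistent with a singular point). Quadratic part: v**2. Cubic part: -u**3 + 2*u**2*v - u*v**2 + 2*v**3.
The quadratic part v**2 is a perfect square, so there is a single (double) tangent line v = 0, i.e. y = 1. Restricting the cubic part to that line (v = 0) leaves -u**3 ≠ 0, so f is not divisible by v and the branch is v² ≈ u**3 to lowest order — this is a cusp.
Classification: cusp.


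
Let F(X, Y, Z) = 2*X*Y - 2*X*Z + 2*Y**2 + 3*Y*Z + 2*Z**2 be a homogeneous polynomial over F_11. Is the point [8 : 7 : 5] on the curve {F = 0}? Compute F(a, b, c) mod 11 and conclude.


F(8,7,5) ≡ 10 (mod 11); P is NOT on the curve.

Evaluate F(8, 7, 5) term-by-term (mod 11).
  2*X*Y ↦ 2·8·7·1 = 112
  -2*X*Z ↦ -2·8·1·5 = -80
  2*Y**2 ↦ 2·1·49·1 = 98
  3*Y*Z ↦ 3·1·7·5 = 105
  2*Z**2 ↦ 2·1·1·25 = 50
Sum: F(8, 7, 5) = (112) + (-80) + (98) + (105) + (50) = 285.
Reducing mod 11: 285 ≡ 10 (mod 11).
Since F(a, b, c) ≡ 10 ≠ 0 (mod 11), P does NOT lie on the curve.


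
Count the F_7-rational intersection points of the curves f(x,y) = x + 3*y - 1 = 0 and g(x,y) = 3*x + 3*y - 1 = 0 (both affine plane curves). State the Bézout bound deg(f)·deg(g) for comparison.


Common zeros: {(0, 5)}; count = 1; Bézout bound = 1.

deg(f) = 1, deg(g) = 1, so Bézout bound = 1.
Scan x ∈ F_7. For each x, list the y ∈ F_7 with f(x, y) ≡ 0 and those with g(x, y) ≡ 0 (mod 7); the common zeros in that column are the intersection.
  x = 0: f ≡ 0 at y ∈ {5}; g ≡ 0 at y ∈ {5}; common: {5}.
  x = 1: f ≡ 0 at y ∈ {0}; g ≡ 0 at y ∈ {4}; common: ∅.
  x = 2: f ≡ 0 at y ∈ {2}; g ≡ 0 at y ∈ {3}; common: ∅.
  x = 3: f ≡ 0 at y ∈ {4}; g ≡ 0 at y ∈ {2}; common: ∅.
  x = 4: f ≡ 0 at y ∈ {6}; g ≡ 0 at y ∈ {1}; common: ∅.
  x = 5: f ≡ 0 at y ∈ {1}; g ≡ 0 at y ∈ {0}; common: ∅.
  x = 6: f ≡ 0 at y ∈ {3}; g ≡ 0 at y ∈ {6}; common: ∅.
Collecting: common zeros = {(0, 5)}, so the count is 1.
Comparison with the Bézout bound: 1 ≤ 1 = deg(f)·deg(g), as expected for curves with no common component (the bound is attained).


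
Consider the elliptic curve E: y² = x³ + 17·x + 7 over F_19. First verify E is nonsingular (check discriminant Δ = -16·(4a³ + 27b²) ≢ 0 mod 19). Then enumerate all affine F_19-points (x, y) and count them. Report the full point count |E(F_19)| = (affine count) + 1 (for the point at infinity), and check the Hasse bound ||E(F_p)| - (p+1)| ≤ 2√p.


Affine points = {(0, 8), (0, 11), (1, 5), (1, 14), (2, 7), (2, 12), (3, 3), (3, 16), (4, 5), (4, 14), (8, 3), (8, 16), (11, 9), (11, 10), (12, 1), (12, 18), (14, 5), (14, 14), (16, 9), (16, 10)}; affine count = 20; |E(F_19)| = 21.

Discriminant check: Δ ∝ 4a³ + 27b² = 4·17³ + 27·7² = 4·4913 + 27·49 ≡ 18 (mod 19). Nonzero ⇒ E is nonsingular.
For each x ∈ F_19, compute rhs = x³ + 17·x + 7 mod 19, then count y ∈ F_19 with y² ≡ rhs.
  x = 0: rhs = 7, matching y values: 8, 11 (2 points).
  x = 1: rhs = 6, matching y values: 5, 14 (2 points).
  x = 2: rhs = 11, matching y values: 7, 12 (2 points).
  x = 3: rhs = 9, matching y values: 3, 16 (2 points).
  x = 4: rhs = 6, matching y values: 5, 14 (2 points).
  x = 5: rhs = 8, matching y values: none (0 points).
  x = 6: rhs = 2, matching y values: none (0 points).
  x = 7: rhs = 13, matching y values: none (0 points).
  x = 8: rhs = 9, matching y values: 3, 16 (2 points).
  x = 9: rhs = 15, matching y values: none (0 points).
  x = 10: rhs = 18, matching y values: none (0 points).
  x = 11: rhs = 5, matching y values: 9, 10 (2 points).
  x = 12: rhs = 1, matching y values: 1, 18 (2 points).
  x = 13: rhs = 12, matching y values: none (0 points).
  x = 14: rhs = 6, matching y values: 5, 14 (2 points).
  x = 15: rhs = 8, matching y values: none (0 points).
  x = 16: rhs = 5, matching y values: 9, 10 (2 points).
  x = 17: rhs = 3, matching y values: none (0 points).
  x = 18: rhs = 8, matching y values: none (0 points).
Total affine count: 20.
Full point count |E(F_19)| = 20 + 1 = 21.
Hasse bound: |21 − (19+1)| = |1| = 1 ≤ 2√19 ≈ 8.7178 ✓.


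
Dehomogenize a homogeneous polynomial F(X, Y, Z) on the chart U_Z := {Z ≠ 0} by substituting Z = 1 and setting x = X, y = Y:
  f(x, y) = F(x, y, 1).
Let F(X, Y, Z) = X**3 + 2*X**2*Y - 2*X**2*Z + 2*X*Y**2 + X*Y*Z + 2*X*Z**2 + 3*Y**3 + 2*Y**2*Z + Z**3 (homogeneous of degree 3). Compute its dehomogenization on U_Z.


f(x, y) = x**3 + 2*x**2*y - 2*x**2 + 2*x*y**2 + x*y + 2*x + 3*y**3 + 2*y**2 + 1

On U_Z we set Z = 1. Each monomial c·X^i·Y^j·Z^k in F becomes c·x^i·y^j·1^k = c·x^i·y^j.
Substituting Z = 1: F(X, Y, 1) = x**3 + 2*x**2*y - 2*x**2 + 2*x*y**2 + x*y + 2*x + 3*y**3 + 2*y**2 + 1.
Note: deg(f) ≤ deg(F) = 3; strict inequality happens when F is divisible by Z (lost terms).


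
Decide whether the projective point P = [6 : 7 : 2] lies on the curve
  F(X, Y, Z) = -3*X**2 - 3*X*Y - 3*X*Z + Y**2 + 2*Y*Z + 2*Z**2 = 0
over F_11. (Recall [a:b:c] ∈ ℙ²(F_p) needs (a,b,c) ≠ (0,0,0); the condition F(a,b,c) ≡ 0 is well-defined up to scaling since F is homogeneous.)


F(6,7,2) ≡ 2 (mod 11); P is NOT on the curve.

Evaluate F(6, 7, 2) term-by-term (mod 11).
  -3*X**2 ↦ -3·36·1·1 = -108
  -3*X*Y ↦ -3·6·7·1 = -126
  -3*X*Z ↦ -3·6·1·2 = -36
  Y**2 ↦ 1·1·49·1 = 49
  2*Y*Z ↦ 2·1·7·2 = 28
  2*Z**2 ↦ 2·1·1·4 = 8
Sum: F(6, 7, 2) = (-108) + (-126) + (-36) + (49) + (28) + (8) = -185.
Reducing mod 11: -185 ≡ 2 (mod 11).
Since F(a, b, c) ≡ 2 ≠ 0 (mod 11), P does NOT lie on the curve.


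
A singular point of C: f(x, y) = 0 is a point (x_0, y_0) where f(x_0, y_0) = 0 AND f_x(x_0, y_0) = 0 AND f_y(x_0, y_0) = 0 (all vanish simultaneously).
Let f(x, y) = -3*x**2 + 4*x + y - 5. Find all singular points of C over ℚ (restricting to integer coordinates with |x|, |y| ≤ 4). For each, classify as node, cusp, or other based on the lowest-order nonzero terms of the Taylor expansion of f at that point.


No singular points in the scanned grid; C is smooth there.

Compute partial derivatives:
  f_x = 4 - 6*x.
  f_y = 1.
f_y = 1 is a nonzero constant, so f_y never vanishes: no point (x, y) can satisfy f = f_x = f_y = 0. In particular no (x, y) ∈ {−4, ..., 4}² is singular; the curve is smooth.


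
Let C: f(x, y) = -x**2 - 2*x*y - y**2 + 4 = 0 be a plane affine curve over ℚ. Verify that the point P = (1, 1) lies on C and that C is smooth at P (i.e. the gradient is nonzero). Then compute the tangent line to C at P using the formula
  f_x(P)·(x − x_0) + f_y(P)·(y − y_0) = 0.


Tangent line at P: -4*x - 4*y + 8 = 0.

Step 1: f(1, 1) = 0, so P lies on C.
Step 2: partial derivatives
  f_x(x, y) = -2*x - 2*y, f_y(x, y) = -2*x - 2*y.
  f_x(P) = -4, f_y(P) = -4 (gradient nonzero, so P is smooth).
Step 3: tangent line at P: -4·(x − 1) + -4·(y − 1) = 0.
Expanding: -4*x - 4*y + 8 = 0.


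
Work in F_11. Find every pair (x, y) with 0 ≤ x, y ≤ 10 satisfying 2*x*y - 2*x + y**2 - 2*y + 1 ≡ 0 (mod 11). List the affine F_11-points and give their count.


Affine F_11-points: {(0, 1), (1, 1), (1, 10), (2, 1), (2, 8), (3, 1), (3, 6), (4, 1), (4, 4), (5, 1), (5, 2), (6, 0), (6, 1), (7, 1), (7, 9), (8, 1), (8, 7), (9, 1), (9, 5), (10, 1), (10, 3)}; count = 21.

For each of the 121 pairs (x, y) ∈ F_11², evaluate f(x, y) mod 11. Record the zeros.
  x = 0: [0↦1, 1↦0, 2↦1, 3↦4, 4↦9, 5↦5, 6↦3, 7↦3, 8↦5, 9↦9, 10↦4]  zeros at y ∈ {1}
  x = 1: [0↦10, 1↦0, 2↦3, 3↦8, 4↦4, 5↦2, 6↦2, 7↦4, 8↦8, 9↦3, 10↦0]  zeros at y ∈ {1, 10}
  x = 2: [0↦8, 1↦0, 2↦5, 3↦1, 4↦10, 5↦10, 6↦1, 7↦5, 8↦0, 9↦8, 10↦7]  zeros at y ∈ {1, 8}
  x = 3: [0↦6, 1↦0, 2↦7, 3↦5, 4↦5, 5↦7, 6↦0, 7↦6, 8↦3, 9↦2, 10↦3]  zeros at y ∈ {1, 6}
  x = 4: [0↦4, 1↦0, 2↦9, 3↦9, 4↦0, 5↦4, 6↦10, 7↦7, 8↦6, 9↦7, 10↦10]  zeros at y ∈ {1, 4}
  x = 5: [0↦2, 1↦0, 2↦0, 3↦2, 4↦6, 5↦1, 6↦9, 7↦8, 8↦9, 9↦1, 10↦6]  zeros at y ∈ {1, 2}
  x = 6: [0↦0, 1↦0, 2↦2, 3↦6, 4↦1, 5↦9, 6↦8, 7↦9, 8↦1, 9↦6, 10↦2]  zeros at y ∈ {0, 1}
  x = 7: [0↦9, 1↦0, 2↦4, 3↦10, 4↦7, 5↦6, 6↦7, 7↦10, 8↦4, 9↦0, 10↦9]  zeros at y ∈ {1, 9}
  x = 8: [0↦7, 1↦0, 2↦6, 3↦3, 4↦2, 5↦3, 6↦6, 7↦0, 8↦7, 9↦5, 10↦5]  zeros at y ∈ {1, 7}
  x = 9: [0↦5, 1↦0, 2↦8, 3↦7, 4↦8, 5↦0, 6↦5, 7↦1, 8↦10, 9↦10, 10↦1]  zeros at y ∈ {1, 5}
  x = 10: [0↦3, 1↦0, 2↦10, 3↦0, 4↦3, 5↦8, 6↦4, 7↦2, 8↦2, 9↦4, 10↦8]  zeros at y ∈ {1, 3}
Collecting zeros: affine points = {(0, 1), (1, 1), (1, 10), (2, 1), (2, 8), (3, 1), (3, 6), (4, 1), (4, 4), (5, 1), (5, 2), (6, 0), (6, 1), (7, 1), (7, 9), (8, 1), (8, 7), (9, 1), (9, 5), (10, 1), (10, 3)}.
Total count |C(F_11)_aff| = 21.


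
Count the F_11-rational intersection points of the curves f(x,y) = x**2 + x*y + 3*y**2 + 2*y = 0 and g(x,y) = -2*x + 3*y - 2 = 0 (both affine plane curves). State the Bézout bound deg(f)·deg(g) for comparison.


Common zeros: ∅; count = 0; Bézout bound = 2.

deg(f) = 2, deg(g) = 1, so Bézout bound = 2.
Scan x ∈ F_11. For each x, list the y ∈ F_11 with f(x, y) ≡ 0 and those with g(x, y) ≡ 0 (mod 11); the common zeros in that column are the intersection.
  x = 0: f ≡ 0 at y ∈ {0, 3}; g ≡ 0 at y ∈ {8}; common: ∅.
  x = 1: f ≡ 0 at y ∈ ∅; g ≡ 0 at y ∈ {5}; common: ∅.
  x = 2: f ≡ 0 at y ∈ {1, 5}; g ≡ 0 at y ∈ {2}; common: ∅.
  x = 3: f ≡ 0 at y ∈ {4, 9}; g ≡ 0 at y ∈ {10}; common: ∅.
  x = 4: f ≡ 0 at y ∈ {4, 5}; g ≡ 0 at y ∈ {7}; common: ∅.
  x = 5: f ≡ 0 at y ∈ ∅; g ≡ 0 at y ∈ {4}; common: ∅.
  x = 6: f ≡ 0 at y ∈ ∅; g ≡ 0 at y ∈ {1}; common: ∅.
  x = 7: f ≡ 0 at y ∈ ∅; g ≡ 0 at y ∈ {9}; common: ∅.
  x = 8: f ≡ 0 at y ∈ {1, 3}; g ≡ 0 at y ∈ {6}; common: ∅.
  x = 9: f ≡ 0 at y ∈ ∅; g ≡ 0 at y ∈ {3}; common: ∅.
  x = 10: f ≡ 0 at y ∈ {9}; g ≡ 0 at y ∈ {0}; common: ∅.
Collecting: common zeros = ∅, so the count is 0.
Comparison with the Bézout bound: 0 ≤ 2 = deg(f)·deg(g), as expected for curves with no common component (the affine F_11-count falls short of the bound because intersections may lie at infinity, over extension fields, or carry multiplicity).


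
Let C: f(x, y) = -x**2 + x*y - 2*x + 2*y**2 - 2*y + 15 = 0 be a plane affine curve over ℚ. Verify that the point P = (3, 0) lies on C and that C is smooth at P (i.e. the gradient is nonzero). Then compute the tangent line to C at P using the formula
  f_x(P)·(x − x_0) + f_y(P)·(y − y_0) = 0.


Tangent line at P: -8*x + y + 24 = 0.

Step 1: f(3, 0) = 0, so P lies on C.
Step 2: partial derivatives
  f_x(x, y) = -2*x + y - 2, f_y(x, y) = x + 4*y - 2.
  f_x(P) = -8, f_y(P) = 1 (gradient nonzero, so P is smooth).
Step 3: tangent line at P: -8·(x − 3) + 1·(y − 0) = 0.
Expanding: -8*x + y + 24 = 0.


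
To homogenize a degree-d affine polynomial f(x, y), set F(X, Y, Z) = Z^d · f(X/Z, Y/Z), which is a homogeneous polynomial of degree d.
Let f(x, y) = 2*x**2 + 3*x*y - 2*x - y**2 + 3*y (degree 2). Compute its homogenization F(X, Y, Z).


F(X, Y, Z) = 2*X**2 + 3*X*Y - 2*X*Z - Y**2 + 3*Y*Z

deg(f) = 2.
Substitute x = X/Z, y = Y/Z into f, then multiply by Z^2.
  monomial 2·x^2·y^0 ↦ 2·X^2·Y^0·Z^0.
  monomial 3·x^1·y^1 ↦ 3·X^1·Y^1·Z^0.
  monomial -2·x^1·y^0 ↦ -2·X^1·Y^0·Z^1.
  monomial -1·x^0·y^2 ↦ -1·X^0·Y^2·Z^0.
  monomial 3·x^0·y^1 ↦ 3·X^0·Y^1·Z^1.
Collecting: F(X, Y, Z) = 2*X**2 + 3*X*Y - 2*X*Z - Y**2 + 3*Y*Z.


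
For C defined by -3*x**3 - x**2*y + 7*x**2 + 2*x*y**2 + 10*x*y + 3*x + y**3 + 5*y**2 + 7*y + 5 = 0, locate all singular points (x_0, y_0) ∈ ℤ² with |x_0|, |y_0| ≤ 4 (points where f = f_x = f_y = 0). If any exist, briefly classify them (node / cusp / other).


Singular points: {(1, -2)}; classification: cusp.

Compute partial derivatives:
  f_x = -9*x**2 - 2*x*y + 14*x + 2*y**2 + 10*y + 3.
  f_y = -x**2 + 4*x*y + 10*x + 3*y**2 + 10*y + 7.
Scan x_0 ∈ {−4, ..., 4}. For each x_0, f_y(x_0, y) is a polynomial in y; find its integer roots y ∈ {−4, ..., 4}, then test f_x and f at those candidates.
  x = -4: f_y(-4, y) = 3*y**2 - 6*y - 49; no integer root y with |y| ≤ 4.
  x = -3: f_y(-3, y) = 3*y**2 - 2*y - 32; no integer root y with |y| ≤ 4.
  x = -2: f_y(-2, y) = 3*y**2 + 2*y - 17; no integer root y with |y| ≤ 4.
  x = -1: f_y(-1, y) = 3*y**2 + 6*y - 4; no integer root y with |y| ≤ 4.
  x = 0: f_y(0, y) = 3*y**2 + 10*y + 7; vanishes at y ∈ {-1}. (0, -1): f_x = -5 ≠ 0.
  x = 1: f_y(1, y) = 3*y**2 + 14*y + 16; vanishes at y ∈ {-2}. (1, -2): f_x = 0, f = 0 — SINGULAR.
  x = 2: f_y(2, y) = 3*y**2 + 18*y + 23; no integer root y with |y| ≤ 4.
  x = 3: f_y(3, y) = 3*y**2 + 22*y + 28; no integer root y with |y| ≤ 4.
  x = 4: f_y(4, y) = 3*y**2 + 26*y + 31; no integer root y with |y| ≤ 4.
Only singular point on the grid: (1, -2).
Classify: substitute x = 1 + u, y = -2 + v and expand: f = -3*u**3 - u**2*v + 2*u*v**2 + v**3 + v**2.
No constant or linear terms (consistent with a singular point). Quadratic part: v**2. Cubic part: -3*u**3 - u**2*v + 2*u*v**2 + v**3.
The quadratic part v**2 is a perfect square, so there is a single (double) tangent line v = 0, i.e. y = -2. Restricting the cubic part to that line (v = 0) leaves -3*u**3 ≠ 0, so f is not divisible by v and the branch is v² ≈ 3*u**3 to lowest order — this is a cusp.
Classification: cusp.
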